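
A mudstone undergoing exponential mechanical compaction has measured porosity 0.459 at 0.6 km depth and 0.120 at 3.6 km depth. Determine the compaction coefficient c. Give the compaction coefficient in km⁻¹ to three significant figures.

0.447 km⁻¹

Athy: n(Z) = n₀ e^(−cZ) ⇒ n₁/n₂ = e^{c(Z₂−Z₁)} ⇒ c = ln(n₁/n₂)/(Z₂−Z₁)
c = ln(0.459/0.12) / (3.6 − 0.6) = ln(3.825) / 3 = 1.3416 / 3 = 0.4472 km⁻¹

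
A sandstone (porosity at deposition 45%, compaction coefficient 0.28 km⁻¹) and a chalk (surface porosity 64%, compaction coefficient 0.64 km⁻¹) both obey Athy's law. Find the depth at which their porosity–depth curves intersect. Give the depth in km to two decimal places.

Set phi₀ₐ e^(−cₐd) = phi₀ᵦ e^(−cᵦd) ⇒ ln(phi₀ₐ/phi₀ᵦ) = (cₐ − cᵦ)·d
d = ln(0.45/0.64) / (0.28 − 0.64) = -0.3522 / -0.36 = 0.978 km

0.98 km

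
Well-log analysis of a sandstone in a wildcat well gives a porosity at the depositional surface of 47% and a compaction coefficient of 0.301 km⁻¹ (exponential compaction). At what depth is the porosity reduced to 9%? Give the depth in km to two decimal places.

5.49 km

Invert Athy's law: d = ln(φ₀/φ) / c
d = ln(0.47/0.09) / 0.301 = ln(5.222) / 0.301 = 1.6529 / 0.301 = 5.491 km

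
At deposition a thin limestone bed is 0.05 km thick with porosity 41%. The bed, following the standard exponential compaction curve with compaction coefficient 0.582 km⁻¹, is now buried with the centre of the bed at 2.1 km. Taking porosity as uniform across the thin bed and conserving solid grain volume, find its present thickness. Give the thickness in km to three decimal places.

0.034 km

Porosity at 2.1 km: φ = 0.41·exp(−0.582×2.1) = 0.1208
Solid-volume conservation: h(1−φ) = h₀(1−φ₀) ⇒ h = h₀·(1−φ₀)/(1−φ)
h = 0.05 × (1 − 0.41)/(1 − 0.1208) = 0.05 × 0.6710 = 0.0336 km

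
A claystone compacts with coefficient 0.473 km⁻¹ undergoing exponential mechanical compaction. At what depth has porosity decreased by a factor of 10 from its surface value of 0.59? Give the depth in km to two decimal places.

n/n₀ = 1/10 ⇒ exp(−k·z) = 1/10 ⇒ z = ln(10) / k
z = 2.3026 / 0.473 = 4.868 km

4.87 km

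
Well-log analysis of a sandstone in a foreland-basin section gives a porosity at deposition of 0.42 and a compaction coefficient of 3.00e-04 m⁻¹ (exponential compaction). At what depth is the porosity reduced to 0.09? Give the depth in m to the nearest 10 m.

Working in km (1 km = 1000 m; k in km⁻¹ = k in m⁻¹ × 1000):
Invert Athy's law: d = ln(φ₀/φ) / k
d = ln(0.42/0.09) / 0.3 = ln(4.667) / 0.3 = 1.5404 / 0.3 = 5.135 km

5130 m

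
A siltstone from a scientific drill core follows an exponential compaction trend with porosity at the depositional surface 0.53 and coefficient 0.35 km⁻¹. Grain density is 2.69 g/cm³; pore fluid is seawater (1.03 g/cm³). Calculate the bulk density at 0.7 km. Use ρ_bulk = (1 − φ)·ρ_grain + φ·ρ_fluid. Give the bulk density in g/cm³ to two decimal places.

2.00 g/cm³

Porosity at depth: n = 0.53·exp(−0.35×0.7) = 0.53×0.7827 = 0.4148
Bulk density: ρ_b = (1−n)ρ_g + n·ρ_f = 0.5852×2.69 + 0.4148×1.03
       = 1.574 + 0.427 = 2.001 g/cm³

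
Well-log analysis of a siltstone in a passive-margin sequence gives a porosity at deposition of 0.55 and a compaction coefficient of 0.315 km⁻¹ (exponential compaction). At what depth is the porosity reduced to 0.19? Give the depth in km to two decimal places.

Invert Athy's law: z = ln(phi₀/phi) / k
z = ln(0.55/0.19) / 0.315 = ln(2.895) / 0.315 = 1.0629 / 0.315 = 3.374 km

3.37 km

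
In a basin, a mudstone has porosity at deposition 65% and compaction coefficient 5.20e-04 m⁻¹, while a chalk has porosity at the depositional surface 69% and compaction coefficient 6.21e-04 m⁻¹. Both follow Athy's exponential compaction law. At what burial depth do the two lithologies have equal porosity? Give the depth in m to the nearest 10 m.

Working in km (1 km = 1000 m; k in km⁻¹ = k in m⁻¹ × 1000):
Set phi₀ₐ e^(−kₐd) = phi₀ᵦ e^(−kᵦd) ⇒ ln(phi₀ₐ/phi₀ᵦ) = (kₐ − kᵦ)·d
d = ln(0.65/0.69) / (0.52 − 0.621) = -0.0597 / -0.101 = 0.591 km

590 m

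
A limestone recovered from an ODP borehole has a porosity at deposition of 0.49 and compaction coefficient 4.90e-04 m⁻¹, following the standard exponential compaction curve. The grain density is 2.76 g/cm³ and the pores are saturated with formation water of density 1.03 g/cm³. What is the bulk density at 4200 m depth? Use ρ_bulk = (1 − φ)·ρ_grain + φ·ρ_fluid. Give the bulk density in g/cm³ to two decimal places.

2.65 g/cm³

Working in km (1 km = 1000 m; k in km⁻¹ = k in m⁻¹ × 1000):
Porosity at depth: φ = 0.49·exp(−0.49×4.2) = 0.49×0.1277 = 0.0626
Bulk density: ρ_b = (1−φ)ρ_g + φ·ρ_f = 0.9374×2.76 + 0.0626×1.03
       = 2.587 + 0.064 = 2.652 g/cm³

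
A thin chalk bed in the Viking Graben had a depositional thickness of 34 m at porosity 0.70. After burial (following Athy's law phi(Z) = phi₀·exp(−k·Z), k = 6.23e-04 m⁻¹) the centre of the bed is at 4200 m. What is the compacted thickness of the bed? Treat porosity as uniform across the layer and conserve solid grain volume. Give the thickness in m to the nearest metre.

Working in km (1 km = 1000 m; k in km⁻¹ = k in m⁻¹ × 1000):
Porosity at 4.2 km: phi = 0.7·exp(−0.623×4.2) = 0.0511
Solid-volume conservation: h(1−phi) = h₀(1−phi₀) ⇒ h = h₀·(1−phi₀)/(1−phi)
h = 0.034 × (1 − 0.7)/(1 − 0.0511) = 0.034 × 0.3162 = 0.0107 km

11 m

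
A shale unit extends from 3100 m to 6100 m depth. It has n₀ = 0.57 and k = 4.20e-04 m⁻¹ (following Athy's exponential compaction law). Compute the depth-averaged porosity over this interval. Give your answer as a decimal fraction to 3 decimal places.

0.088

Working in km (1 km = 1000 m; k in km⁻¹ = k in m⁻¹ × 1000):
⟨n⟩ = (1/(z₂−z₁)) ∫ n₀ e^(−kz) dz = n₀·(e^(−k·z₁) − e^(−k·z₂)) / (k·(z₂−z₁))
e^(−0.42×3.1) = 0.2720; e^(−0.42×6.1) = 0.0772
⟨n⟩ = 0.57 × (0.2720 − 0.0772) / (0.42 × 3) = 0.57 × 0.1546 = 0.0881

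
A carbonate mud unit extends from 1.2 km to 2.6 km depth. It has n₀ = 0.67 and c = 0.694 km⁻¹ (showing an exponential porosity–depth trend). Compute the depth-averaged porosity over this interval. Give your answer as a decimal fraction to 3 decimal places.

0.186

⟨n⟩ = (1/(d₂−d₁)) ∫ n₀ e^(−cd) dd = n₀·(e^(−c·d₁) − e^(−c·d₂)) / (c·(d₂−d₁))
e^(−0.694×1.2) = 0.4348; e^(−0.694×2.6) = 0.1646
⟨n⟩ = 0.67 × (0.4348 − 0.1646) / (0.694 × 1.4) = 0.67 × 0.2782 = 0.1864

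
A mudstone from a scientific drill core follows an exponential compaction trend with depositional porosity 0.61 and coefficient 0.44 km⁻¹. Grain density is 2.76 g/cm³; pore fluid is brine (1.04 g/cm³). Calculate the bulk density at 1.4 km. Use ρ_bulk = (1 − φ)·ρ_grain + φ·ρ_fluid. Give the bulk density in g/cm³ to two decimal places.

Porosity at depth: φ = 0.61·exp(−0.44×1.4) = 0.61×0.5401 = 0.3295
Bulk density: ρ_b = (1−φ)ρ_g + φ·ρ_f = 0.6705×2.76 + 0.3295×1.04
       = 1.851 + 0.343 = 2.193 g/cm³

2.19 g/cm³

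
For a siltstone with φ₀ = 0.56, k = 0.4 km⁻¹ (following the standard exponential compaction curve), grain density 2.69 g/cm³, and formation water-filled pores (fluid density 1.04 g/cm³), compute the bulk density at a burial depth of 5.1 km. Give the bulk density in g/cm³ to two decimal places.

Porosity at depth: φ = 0.56·exp(−0.4×5.1) = 0.56×0.1300 = 0.0728
Bulk density: ρ_b = (1−φ)ρ_g + φ·ρ_f = 0.9272×2.69 + 0.0728×1.04
       = 2.494 + 0.076 = 2.570 g/cm³

2.57 g/cm³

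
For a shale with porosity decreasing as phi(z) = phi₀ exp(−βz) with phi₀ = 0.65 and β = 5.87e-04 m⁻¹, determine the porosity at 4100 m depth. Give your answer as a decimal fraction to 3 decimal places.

Working in km (1 km = 1000 m; β in km⁻¹ = β in m⁻¹ × 1000):
phi = phi₀·exp(−β·z) = 0.65 × exp(−0.587 × 4.1) = 0.65 × exp(−2.407)
  = 0.65 × 0.0901 = 0.0586

0.059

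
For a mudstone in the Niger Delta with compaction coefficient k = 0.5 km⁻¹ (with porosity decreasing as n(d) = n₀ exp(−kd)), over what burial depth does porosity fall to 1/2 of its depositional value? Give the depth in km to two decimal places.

n/n₀ = 1/2 ⇒ exp(−k·d) = 1/2 ⇒ d = ln(2) / k
d = 0.6931 / 0.5 = 1.386 km

1.39 km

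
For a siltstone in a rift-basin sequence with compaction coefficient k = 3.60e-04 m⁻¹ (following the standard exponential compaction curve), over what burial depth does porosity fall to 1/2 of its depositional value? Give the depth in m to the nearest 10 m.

1930 m

Working in km (1 km = 1000 m; k in km⁻¹ = k in m⁻¹ × 1000):
φ/φ₀ = 1/2 ⇒ exp(−k·Z) = 1/2 ⇒ Z = ln(2) / k
Z = 0.6931 / 0.36 = 1.925 km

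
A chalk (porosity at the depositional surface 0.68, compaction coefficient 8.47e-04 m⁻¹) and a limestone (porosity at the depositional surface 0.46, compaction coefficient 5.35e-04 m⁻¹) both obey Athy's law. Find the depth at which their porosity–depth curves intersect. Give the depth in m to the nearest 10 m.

Working in km (1 km = 1000 m; β in km⁻¹ = β in m⁻¹ × 1000):
Set n₀ₐ e^(−βₐZ) = n₀ᵦ e^(−βᵦZ) ⇒ ln(n₀ₐ/n₀ᵦ) = (βₐ − βᵦ)·Z
Z = ln(0.68/0.46) / (0.847 − 0.535) = 0.3909 / 0.312 = 1.253 km

1250 m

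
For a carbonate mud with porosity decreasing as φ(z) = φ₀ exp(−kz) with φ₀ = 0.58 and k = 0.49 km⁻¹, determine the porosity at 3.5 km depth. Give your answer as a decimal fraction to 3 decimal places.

φ = φ₀·exp(−k·z) = 0.58 × exp(−0.49 × 3.5) = 0.58 × exp(−1.715)
  = 0.58 × 0.1800 = 0.1044

0.104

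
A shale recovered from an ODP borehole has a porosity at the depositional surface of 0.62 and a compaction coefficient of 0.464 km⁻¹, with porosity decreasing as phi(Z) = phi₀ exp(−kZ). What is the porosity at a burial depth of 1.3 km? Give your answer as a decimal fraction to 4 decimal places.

phi = phi₀·exp(−k·Z) = 0.62 × exp(−0.464 × 1.3) = 0.62 × exp(−0.6032)
  = 0.62 × 0.5471 = 0.3392

0.3392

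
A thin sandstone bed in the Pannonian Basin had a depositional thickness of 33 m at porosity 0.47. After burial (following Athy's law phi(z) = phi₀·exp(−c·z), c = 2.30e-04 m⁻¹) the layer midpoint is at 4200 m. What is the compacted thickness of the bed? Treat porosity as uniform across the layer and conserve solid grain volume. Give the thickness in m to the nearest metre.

Working in km (1 km = 1000 m; c in km⁻¹ = c in m⁻¹ × 1000):
Porosity at 4.2 km: phi = 0.47·exp(−0.23×4.2) = 0.1789
Solid-volume conservation: h(1−phi) = h₀(1−phi₀) ⇒ h = h₀·(1−phi₀)/(1−phi)
h = 0.033 × (1 − 0.47)/(1 − 0.1789) = 0.033 × 0.6455 = 0.0213 km

21 m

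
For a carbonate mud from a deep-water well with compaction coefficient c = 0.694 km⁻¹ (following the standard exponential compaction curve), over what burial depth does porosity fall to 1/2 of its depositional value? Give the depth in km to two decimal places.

1.00 km

phi/phi₀ = 1/2 ⇒ exp(−c·z) = 1/2 ⇒ z = ln(2) / c
z = 0.6931 / 0.694 = 0.999 km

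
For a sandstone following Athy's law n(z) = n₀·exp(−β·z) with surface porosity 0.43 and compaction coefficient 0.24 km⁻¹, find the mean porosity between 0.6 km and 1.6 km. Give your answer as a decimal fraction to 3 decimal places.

⟨n⟩ = (1/(z₂−z₁)) ∫ n₀ e^(−βz) dz = n₀·(e^(−β·z₁) − e^(−β·z₂)) / (β·(z₂−z₁))
e^(−0.24×0.6) = 0.8659; e^(−0.24×1.6) = 0.6811
⟨n⟩ = 0.43 × (0.8659 − 0.6811) / (0.24 × 1) = 0.43 × 0.7698 = 0.3310

0.331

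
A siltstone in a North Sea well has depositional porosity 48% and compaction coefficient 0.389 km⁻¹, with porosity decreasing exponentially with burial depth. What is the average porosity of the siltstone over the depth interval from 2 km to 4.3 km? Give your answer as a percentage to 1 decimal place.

14.6%

⟨φ⟩ = (1/(Z₂−Z₁)) ∫ φ₀ e^(−cZ) dZ = φ₀·(e^(−c·Z₁) − e^(−c·Z₂)) / (c·(Z₂−Z₁))
e^(−0.389×2) = 0.4593; e^(−0.389×4.3) = 0.1877
⟨φ⟩ = 0.48 × (0.4593 − 0.1877) / (0.389 × 2.3) = 0.48 × 0.3035 = 0.1457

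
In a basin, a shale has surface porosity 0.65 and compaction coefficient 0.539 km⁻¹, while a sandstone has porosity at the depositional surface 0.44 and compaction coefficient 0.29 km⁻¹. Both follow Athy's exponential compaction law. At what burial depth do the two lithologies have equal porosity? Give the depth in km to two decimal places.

1.57 km

Set phi₀ₐ e^(−βₐz) = phi₀ᵦ e^(−βᵦz) ⇒ ln(phi₀ₐ/phi₀ᵦ) = (βₐ − βᵦ)·z
z = ln(0.65/0.44) / (0.539 − 0.29) = 0.3902 / 0.249 = 1.567 km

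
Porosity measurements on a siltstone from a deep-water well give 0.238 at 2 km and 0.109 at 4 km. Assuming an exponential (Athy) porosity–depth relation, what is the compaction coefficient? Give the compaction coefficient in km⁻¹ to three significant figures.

Athy: n(d) = n₀ e^(−βd) ⇒ n₁/n₂ = e^{β(d₂−d₁)} ⇒ β = ln(n₁/n₂)/(d₂−d₁)
β = ln(0.238/0.109) / (4 − 2) = ln(2.183) / 2 = 0.7809 / 2 = 0.3905 km⁻¹

0.390 km⁻¹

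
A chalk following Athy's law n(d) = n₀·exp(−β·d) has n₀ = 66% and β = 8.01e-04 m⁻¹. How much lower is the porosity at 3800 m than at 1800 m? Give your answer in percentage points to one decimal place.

12.5 percentage points

Working in km (1 km = 1000 m; β in km⁻¹ = β in m⁻¹ × 1000):
n(1.8) = 0.66·e^(−0.801×1.8) = 0.1561
n(3.8) = 0.66·e^(−0.801×3.8) = 0.0315
Δn = 0.1561 − 0.0315 = 0.1246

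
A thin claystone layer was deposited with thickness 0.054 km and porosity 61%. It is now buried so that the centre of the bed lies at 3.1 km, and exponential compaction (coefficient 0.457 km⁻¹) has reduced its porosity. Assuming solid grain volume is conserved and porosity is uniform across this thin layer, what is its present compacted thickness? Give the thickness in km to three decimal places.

Porosity at 3.1 km: n = 0.61·exp(−0.457×3.1) = 0.1479
Solid-volume conservation: h(1−n) = h₀(1−n₀) ⇒ h = h₀·(1−n₀)/(1−n)
h = 0.054 × (1 − 0.61)/(1 − 0.1479) = 0.054 × 0.4577 = 0.0247 km

0.025 km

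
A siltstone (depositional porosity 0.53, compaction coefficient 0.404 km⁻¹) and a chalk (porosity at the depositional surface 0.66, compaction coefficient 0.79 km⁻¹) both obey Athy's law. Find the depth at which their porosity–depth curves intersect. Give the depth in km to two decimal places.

0.57 km

Set n₀ₐ e^(−cₐz) = n₀ᵦ e^(−cᵦz) ⇒ ln(n₀ₐ/n₀ᵦ) = (cₐ − cᵦ)·z
z = ln(0.53/0.66) / (0.404 − 0.79) = -0.2194 / -0.386 = 0.568 km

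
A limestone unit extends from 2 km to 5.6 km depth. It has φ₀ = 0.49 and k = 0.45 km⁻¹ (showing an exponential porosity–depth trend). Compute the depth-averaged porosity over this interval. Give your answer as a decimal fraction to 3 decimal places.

⟨φ⟩ = (1/(Z₂−Z₁)) ∫ φ₀ e^(−kZ) dZ = φ₀·(e^(−k·Z₁) − e^(−k·Z₂)) / (k·(Z₂−Z₁))
e^(−0.45×2) = 0.4066; e^(−0.45×5.6) = 0.0805
⟨φ⟩ = 0.49 × (0.4066 − 0.0805) / (0.45 × 3.6) = 0.49 × 0.2013 = 0.0986

0.099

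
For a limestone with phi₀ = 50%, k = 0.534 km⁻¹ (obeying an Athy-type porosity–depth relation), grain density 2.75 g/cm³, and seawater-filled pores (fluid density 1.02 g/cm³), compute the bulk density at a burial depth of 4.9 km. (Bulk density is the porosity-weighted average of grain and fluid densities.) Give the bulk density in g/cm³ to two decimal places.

2.69 g/cm³

Porosity at depth: phi = 0.5·exp(−0.534×4.9) = 0.5×0.0731 = 0.0365
Bulk density: ρ_b = (1−phi)ρ_g + phi·ρ_f = 0.9635×2.75 + 0.0365×1.02
       = 2.650 + 0.037 = 2.687 g/cm³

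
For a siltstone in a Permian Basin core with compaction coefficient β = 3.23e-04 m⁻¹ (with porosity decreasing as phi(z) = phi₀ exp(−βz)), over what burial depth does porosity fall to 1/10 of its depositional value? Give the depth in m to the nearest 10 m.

7130 m

Working in km (1 km = 1000 m; β in km⁻¹ = β in m⁻¹ × 1000):
phi/phi₀ = 1/10 ⇒ exp(−β·z) = 1/10 ⇒ z = ln(10) / β
z = 2.3026 / 0.323 = 7.129 km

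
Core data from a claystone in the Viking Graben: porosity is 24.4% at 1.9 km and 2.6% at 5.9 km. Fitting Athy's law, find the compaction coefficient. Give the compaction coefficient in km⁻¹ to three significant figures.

Athy: φ(Z) = φ₀ e^(−βZ) ⇒ φ₁/φ₂ = e^{β(Z₂−Z₁)} ⇒ β = ln(φ₁/φ₂)/(Z₂−Z₁)
β = ln(0.244/0.026) / (5.9 − 1.9) = ln(9.385) / 4 = 2.2391 / 4 = 0.5598 km⁻¹

0.560 km⁻¹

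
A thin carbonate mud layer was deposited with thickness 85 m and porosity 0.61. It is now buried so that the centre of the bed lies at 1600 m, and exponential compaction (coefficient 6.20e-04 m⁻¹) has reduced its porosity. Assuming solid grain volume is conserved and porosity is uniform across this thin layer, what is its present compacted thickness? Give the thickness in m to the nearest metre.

43 m

Working in km (1 km = 1000 m; k in km⁻¹ = k in m⁻¹ × 1000):
Porosity at 1.6 km: phi = 0.61·exp(−0.62×1.6) = 0.2262
Solid-volume conservation: h(1−phi) = h₀(1−phi₀) ⇒ h = h₀·(1−phi₀)/(1−phi)
h = 0.085 × (1 − 0.61)/(1 − 0.2262) = 0.085 × 0.5040 = 0.0428 km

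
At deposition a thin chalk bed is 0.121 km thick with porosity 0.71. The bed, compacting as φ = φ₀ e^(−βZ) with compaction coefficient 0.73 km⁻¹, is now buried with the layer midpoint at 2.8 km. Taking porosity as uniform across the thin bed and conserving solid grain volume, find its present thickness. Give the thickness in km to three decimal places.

0.039 km

Porosity at 2.8 km: φ = 0.71·exp(−0.73×2.8) = 0.0920
Solid-volume conservation: h(1−φ) = h₀(1−φ₀) ⇒ h = h₀·(1−φ₀)/(1−φ)
h = 0.121 × (1 − 0.71)/(1 − 0.0920) = 0.121 × 0.3194 = 0.0386 km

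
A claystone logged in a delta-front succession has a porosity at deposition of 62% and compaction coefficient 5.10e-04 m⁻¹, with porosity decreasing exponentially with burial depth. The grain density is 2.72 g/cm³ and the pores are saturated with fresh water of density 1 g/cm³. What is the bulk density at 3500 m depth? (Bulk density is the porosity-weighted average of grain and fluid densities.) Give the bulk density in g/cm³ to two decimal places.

Working in km (1 km = 1000 m; β in km⁻¹ = β in m⁻¹ × 1000):
Porosity at depth: n = 0.62·exp(−0.51×3.5) = 0.62×0.1678 = 0.1040
Bulk density: ρ_b = (1−n)ρ_g + n·ρ_f = 0.8960×2.72 + 0.1040×1
       = 2.437 + 0.104 = 2.541 g/cm³

2.54 g/cm³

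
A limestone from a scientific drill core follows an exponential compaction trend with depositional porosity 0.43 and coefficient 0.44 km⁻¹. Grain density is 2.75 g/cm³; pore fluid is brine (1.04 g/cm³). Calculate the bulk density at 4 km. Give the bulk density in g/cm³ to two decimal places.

Porosity at depth: phi = 0.43·exp(−0.44×4) = 0.43×0.1720 = 0.0740
Bulk density: ρ_b = (1−phi)ρ_g + phi·ρ_f = 0.9260×2.75 + 0.0740×1.04
       = 2.547 + 0.077 = 2.623 g/cm³

2.62 g/cm³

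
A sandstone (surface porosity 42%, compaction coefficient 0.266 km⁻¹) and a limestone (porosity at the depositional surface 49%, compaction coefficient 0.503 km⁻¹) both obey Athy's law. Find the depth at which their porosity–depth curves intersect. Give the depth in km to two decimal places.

Set φ₀ₐ e^(−cₐd) = φ₀ᵦ e^(−cᵦd) ⇒ ln(φ₀ₐ/φ₀ᵦ) = (cₐ − cᵦ)·d
d = ln(0.42/0.49) / (0.266 − 0.503) = -0.1542 / -0.237 = 0.650 km

0.65 km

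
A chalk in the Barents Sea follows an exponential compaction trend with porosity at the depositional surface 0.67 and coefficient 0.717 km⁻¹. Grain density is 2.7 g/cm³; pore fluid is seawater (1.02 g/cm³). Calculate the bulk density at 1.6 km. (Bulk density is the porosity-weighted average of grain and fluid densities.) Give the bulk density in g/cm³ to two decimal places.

2.34 g/cm³

Porosity at depth: φ = 0.67·exp(−0.717×1.6) = 0.67×0.3175 = 0.2127
Bulk density: ρ_b = (1−φ)ρ_g + φ·ρ_f = 0.7873×2.7 + 0.2127×1.02
       = 2.126 + 0.217 = 2.343 g/cm³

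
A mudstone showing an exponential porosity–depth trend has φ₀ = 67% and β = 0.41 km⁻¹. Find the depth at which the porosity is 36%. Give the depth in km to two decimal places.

1.52 km

Invert Athy's law: z = ln(φ₀/φ) / β
z = ln(0.67/0.36) / 0.41 = ln(1.861) / 0.41 = 0.6212 / 0.41 = 1.515 km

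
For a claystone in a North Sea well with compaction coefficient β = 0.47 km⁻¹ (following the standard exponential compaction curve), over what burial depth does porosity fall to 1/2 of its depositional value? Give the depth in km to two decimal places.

1.47 km

n/n₀ = 1/2 ⇒ exp(−β·d) = 1/2 ⇒ d = ln(2) / β
d = 0.6931 / 0.47 = 1.475 km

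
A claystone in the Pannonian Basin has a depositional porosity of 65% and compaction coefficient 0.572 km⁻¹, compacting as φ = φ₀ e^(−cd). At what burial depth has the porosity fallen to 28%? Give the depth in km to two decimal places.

1.47 km

Invert Athy's law: d = ln(φ₀/φ) / c
d = ln(0.65/0.28) / 0.572 = ln(2.321) / 0.572 = 0.8422 / 0.572 = 1.472 km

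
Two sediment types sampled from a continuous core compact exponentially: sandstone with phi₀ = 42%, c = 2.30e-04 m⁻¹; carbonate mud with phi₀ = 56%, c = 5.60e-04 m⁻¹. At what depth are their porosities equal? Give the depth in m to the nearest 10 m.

Working in km (1 km = 1000 m; c in km⁻¹ = c in m⁻¹ × 1000):
Set phi₀ₐ e^(−cₐd) = phi₀ᵦ e^(−cᵦd) ⇒ ln(phi₀ₐ/phi₀ᵦ) = (cₐ − cᵦ)·d
d = ln(0.42/0.56) / (0.23 − 0.56) = -0.2877 / -0.33 = 0.872 km

870 m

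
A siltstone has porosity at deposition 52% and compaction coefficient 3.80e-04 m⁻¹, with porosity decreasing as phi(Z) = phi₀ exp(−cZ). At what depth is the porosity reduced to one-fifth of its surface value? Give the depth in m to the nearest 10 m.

Working in km (1 km = 1000 m; c in km⁻¹ = c in m⁻¹ × 1000):
phi/phi₀ = 1/5 ⇒ exp(−c·Z) = 1/5 ⇒ Z = ln(5) / c
Z = 1.6094 / 0.38 = 4.235 km

4240 m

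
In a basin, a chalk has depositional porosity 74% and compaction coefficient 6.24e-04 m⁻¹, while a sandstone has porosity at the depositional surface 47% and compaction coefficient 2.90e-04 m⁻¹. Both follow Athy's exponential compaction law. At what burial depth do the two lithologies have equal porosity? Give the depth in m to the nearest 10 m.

1360 m

Working in km (1 km = 1000 m; k in km⁻¹ = k in m⁻¹ × 1000):
Set n₀ₐ e^(−kₐd) = n₀ᵦ e^(−kᵦd) ⇒ ln(n₀ₐ/n₀ᵦ) = (kₐ − kᵦ)·d
d = ln(0.74/0.47) / (0.624 − 0.29) = 0.4539 / 0.334 = 1.359 km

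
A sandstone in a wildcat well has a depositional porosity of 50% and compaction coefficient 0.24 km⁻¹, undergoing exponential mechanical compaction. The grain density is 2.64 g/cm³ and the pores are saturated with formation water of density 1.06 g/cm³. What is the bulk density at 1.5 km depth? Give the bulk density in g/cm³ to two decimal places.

2.09 g/cm³

Porosity at depth: n = 0.5·exp(−0.24×1.5) = 0.5×0.6977 = 0.3488
Bulk density: ρ_b = (1−n)ρ_g + n·ρ_f = 0.6512×2.64 + 0.3488×1.06
       = 1.719 + 0.370 = 2.089 g/cm³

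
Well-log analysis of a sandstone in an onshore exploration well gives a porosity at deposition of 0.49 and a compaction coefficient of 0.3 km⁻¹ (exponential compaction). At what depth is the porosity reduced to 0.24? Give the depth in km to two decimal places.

2.38 km

Invert Athy's law: d = ln(phi₀/phi) / β
d = ln(0.49/0.24) / 0.3 = ln(2.042) / 0.3 = 0.7138 / 0.3 = 2.379 km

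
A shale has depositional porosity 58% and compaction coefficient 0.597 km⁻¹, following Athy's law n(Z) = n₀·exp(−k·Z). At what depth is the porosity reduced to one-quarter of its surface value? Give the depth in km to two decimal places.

2.32 km

n/n₀ = 1/4 ⇒ exp(−k·Z) = 1/4 ⇒ Z = ln(4) / k
Z = 1.3863 / 0.597 = 2.322 km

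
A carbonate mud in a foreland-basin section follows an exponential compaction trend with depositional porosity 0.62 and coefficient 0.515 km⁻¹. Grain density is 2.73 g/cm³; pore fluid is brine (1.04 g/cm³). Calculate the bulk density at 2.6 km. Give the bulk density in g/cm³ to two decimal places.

Porosity at depth: n = 0.62·exp(−0.515×2.6) = 0.62×0.2621 = 0.1625
Bulk density: ρ_b = (1−n)ρ_g + n·ρ_f = 0.8375×2.73 + 0.1625×1.04
       = 2.286 + 0.169 = 2.455 g/cm³

2.46 g/cm³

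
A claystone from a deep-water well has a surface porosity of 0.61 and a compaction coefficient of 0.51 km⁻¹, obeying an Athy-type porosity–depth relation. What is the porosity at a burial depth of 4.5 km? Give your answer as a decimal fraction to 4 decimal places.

φ = φ₀·exp(−k·d) = 0.61 × exp(−0.51 × 4.5) = 0.61 × exp(−2.295)
  = 0.61 × 0.1008 = 0.0615

0.0615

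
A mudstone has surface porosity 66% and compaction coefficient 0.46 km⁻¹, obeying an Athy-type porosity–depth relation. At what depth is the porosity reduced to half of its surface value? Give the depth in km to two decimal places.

1.51 km

n/n₀ = 1/2 ⇒ exp(−β·z) = 1/2 ⇒ z = ln(2) / β
z = 0.6931 / 0.46 = 1.507 km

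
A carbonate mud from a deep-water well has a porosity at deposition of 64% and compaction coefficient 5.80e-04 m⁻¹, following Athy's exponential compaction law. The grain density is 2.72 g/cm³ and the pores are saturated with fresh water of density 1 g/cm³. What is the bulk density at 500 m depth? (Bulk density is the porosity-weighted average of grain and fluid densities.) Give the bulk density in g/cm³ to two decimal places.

1.90 g/cm³

Working in km (1 km = 1000 m; k in km⁻¹ = k in m⁻¹ × 1000):
Porosity at depth: phi = 0.64·exp(−0.58×0.5) = 0.64×0.7483 = 0.4789
Bulk density: ρ_b = (1−phi)ρ_g + phi·ρ_f = 0.5211×2.72 + 0.4789×1
       = 1.417 + 0.479 = 1.896 g/cm³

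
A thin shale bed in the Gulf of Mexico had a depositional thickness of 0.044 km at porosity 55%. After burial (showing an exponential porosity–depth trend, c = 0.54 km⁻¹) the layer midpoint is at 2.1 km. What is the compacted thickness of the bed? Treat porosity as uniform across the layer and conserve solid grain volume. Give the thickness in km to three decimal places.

0.024 km

Porosity at 2.1 km: n = 0.55·exp(−0.54×2.1) = 0.1770
Solid-volume conservation: h(1−n) = h₀(1−n₀) ⇒ h = h₀·(1−n₀)/(1−n)
h = 0.044 × (1 − 0.55)/(1 − 0.1770) = 0.044 × 0.5468 = 0.0241 km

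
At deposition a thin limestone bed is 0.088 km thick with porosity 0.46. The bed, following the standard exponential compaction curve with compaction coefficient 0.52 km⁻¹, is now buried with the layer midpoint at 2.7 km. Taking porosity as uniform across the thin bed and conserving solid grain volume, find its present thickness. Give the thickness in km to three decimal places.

Porosity at 2.7 km: φ = 0.46·exp(−0.52×2.7) = 0.1130
Solid-volume conservation: h(1−φ) = h₀(1−φ₀) ⇒ h = h₀·(1−φ₀)/(1−φ)
h = 0.088 × (1 − 0.46)/(1 − 0.1130) = 0.088 × 0.6088 = 0.0536 km

0.054 km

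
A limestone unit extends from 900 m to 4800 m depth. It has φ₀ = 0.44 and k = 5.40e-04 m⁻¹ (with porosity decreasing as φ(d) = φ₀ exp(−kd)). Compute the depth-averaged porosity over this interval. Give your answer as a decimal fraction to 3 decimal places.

0.113

Working in km (1 km = 1000 m; k in km⁻¹ = k in m⁻¹ × 1000):
⟨φ⟩ = (1/(d₂−d₁)) ∫ φ₀ e^(−kd) dd = φ₀·(e^(−k·d₁) − e^(−k·d₂)) / (k·(d₂−d₁))
e^(−0.54×0.9) = 0.6151; e^(−0.54×4.8) = 0.0749
⟨φ⟩ = 0.44 × (0.6151 − 0.0749) / (0.54 × 3.9) = 0.44 × 0.2565 = 0.1129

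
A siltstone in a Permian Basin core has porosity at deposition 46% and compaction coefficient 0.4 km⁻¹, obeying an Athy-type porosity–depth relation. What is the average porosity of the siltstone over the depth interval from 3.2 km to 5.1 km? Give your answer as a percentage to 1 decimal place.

⟨n⟩ = (1/(z₂−z₁)) ∫ n₀ e^(−kz) dz = n₀·(e^(−k·z₁) − e^(−k·z₂)) / (k·(z₂−z₁))
e^(−0.4×3.2) = 0.2780; e^(−0.4×5.1) = 0.1300
⟨n⟩ = 0.46 × (0.2780 − 0.1300) / (0.4 × 1.9) = 0.46 × 0.1947 = 0.0896

9.0%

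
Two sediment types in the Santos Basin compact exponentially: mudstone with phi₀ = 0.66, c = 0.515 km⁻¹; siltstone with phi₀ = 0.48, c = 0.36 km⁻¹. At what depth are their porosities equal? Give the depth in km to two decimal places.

2.05 km

Set phi₀ₐ e^(−cₐd) = phi₀ᵦ e^(−cᵦd) ⇒ ln(phi₀ₐ/phi₀ᵦ) = (cₐ − cᵦ)·d
d = ln(0.66/0.48) / (0.515 − 0.36) = 0.3185 / 0.155 = 2.055 km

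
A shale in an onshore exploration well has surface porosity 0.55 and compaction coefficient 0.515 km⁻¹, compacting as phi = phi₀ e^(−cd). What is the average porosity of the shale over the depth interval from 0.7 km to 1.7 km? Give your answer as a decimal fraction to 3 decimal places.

0.300

⟨phi⟩ = (1/(d₂−d₁)) ∫ phi₀ e^(−cd) dd = phi₀·(e^(−c·d₁) − e^(−c·d₂)) / (c·(d₂−d₁))
e^(−0.515×0.7) = 0.6973; e^(−0.515×1.7) = 0.4167
⟨phi⟩ = 0.55 × (0.6973 − 0.4167) / (0.515 × 1) = 0.55 × 0.5450 = 0.2997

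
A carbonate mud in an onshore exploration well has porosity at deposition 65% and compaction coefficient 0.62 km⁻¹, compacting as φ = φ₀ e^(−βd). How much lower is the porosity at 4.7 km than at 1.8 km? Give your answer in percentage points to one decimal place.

φ(1.8) = 0.65·e^(−0.62×1.8) = 0.2129
φ(4.7) = 0.65·e^(−0.62×4.7) = 0.0353
Δφ = 0.2129 − 0.0353 = 0.1777

17.8 percentage points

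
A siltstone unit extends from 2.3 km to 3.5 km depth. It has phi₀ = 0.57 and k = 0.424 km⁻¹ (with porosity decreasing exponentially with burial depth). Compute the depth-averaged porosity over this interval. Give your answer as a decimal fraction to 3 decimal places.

0.168

⟨phi⟩ = (1/(Z₂−Z₁)) ∫ phi₀ e^(−kZ) dZ = phi₀·(e^(−k·Z₁) − e^(−k·Z₂)) / (k·(Z₂−Z₁))
e^(−0.424×2.3) = 0.3771; e^(−0.424×3.5) = 0.2267
⟨phi⟩ = 0.57 × (0.3771 − 0.2267) / (0.424 × 1.2) = 0.57 × 0.2956 = 0.1685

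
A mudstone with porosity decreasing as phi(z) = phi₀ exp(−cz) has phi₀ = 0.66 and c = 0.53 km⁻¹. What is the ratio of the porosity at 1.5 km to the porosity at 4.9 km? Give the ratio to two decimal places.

phi(z₁)/phi(z₂) = e^(−c·z₁)/e^(−c·z₂) = e^{c(z₂−z₁)}
= exp(0.53 × 3.4) = exp(1.802) = 6.0618

6.06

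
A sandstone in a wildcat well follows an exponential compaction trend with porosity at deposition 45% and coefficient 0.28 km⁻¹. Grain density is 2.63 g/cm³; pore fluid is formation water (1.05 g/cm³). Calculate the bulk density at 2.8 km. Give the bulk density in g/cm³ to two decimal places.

Porosity at depth: phi = 0.45·exp(−0.28×2.8) = 0.45×0.4566 = 0.2055
Bulk density: ρ_b = (1−phi)ρ_g + phi·ρ_f = 0.7945×2.63 + 0.2055×1.05
       = 2.090 + 0.216 = 2.305 g/cm³

2.31 g/cm³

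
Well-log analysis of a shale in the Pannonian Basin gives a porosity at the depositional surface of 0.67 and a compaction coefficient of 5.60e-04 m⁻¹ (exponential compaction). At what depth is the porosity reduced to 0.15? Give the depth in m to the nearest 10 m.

2670 m

Working in km (1 km = 1000 m; k in km⁻¹ = k in m⁻¹ × 1000):
Invert Athy's law: d = ln(φ₀/φ) / k
d = ln(0.67/0.15) / 0.56 = ln(4.467) / 0.56 = 1.4966 / 0.56 = 2.673 km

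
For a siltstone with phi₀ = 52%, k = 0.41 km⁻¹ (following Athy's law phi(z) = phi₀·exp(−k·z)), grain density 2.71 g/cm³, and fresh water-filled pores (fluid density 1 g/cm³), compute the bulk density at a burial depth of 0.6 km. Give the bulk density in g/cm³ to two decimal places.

Porosity at depth: phi = 0.52·exp(−0.41×0.6) = 0.52×0.7819 = 0.4066
Bulk density: ρ_b = (1−phi)ρ_g + phi·ρ_f = 0.5934×2.71 + 0.4066×1
       = 1.608 + 0.407 = 2.015 g/cm³

2.01 g/cm³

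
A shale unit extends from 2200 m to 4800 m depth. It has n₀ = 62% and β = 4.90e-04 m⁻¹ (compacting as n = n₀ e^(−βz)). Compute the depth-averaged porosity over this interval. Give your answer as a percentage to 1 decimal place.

11.9%

Working in km (1 km = 1000 m; β in km⁻¹ = β in m⁻¹ × 1000):
⟨n⟩ = (1/(z₂−z₁)) ∫ n₀ e^(−βz) dz = n₀·(e^(−β·z₁) − e^(−β·z₂)) / (β·(z₂−z₁))
e^(−0.49×2.2) = 0.3403; e^(−0.49×4.8) = 0.0952
⟨n⟩ = 0.62 × (0.3403 − 0.0952) / (0.49 × 2.6) = 0.62 × 0.1924 = 0.1193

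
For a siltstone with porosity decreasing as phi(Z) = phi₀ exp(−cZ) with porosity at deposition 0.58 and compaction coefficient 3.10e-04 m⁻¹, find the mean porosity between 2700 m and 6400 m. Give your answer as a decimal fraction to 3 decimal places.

Working in km (1 km = 1000 m; c in km⁻¹ = c in m⁻¹ × 1000):
⟨phi⟩ = (1/(Z₂−Z₁)) ∫ phi₀ e^(−cZ) dZ = phi₀·(e^(−c·Z₁) − e^(−c·Z₂)) / (c·(Z₂−Z₁))
e^(−0.31×2.7) = 0.4330; e^(−0.31×6.4) = 0.1375
⟨phi⟩ = 0.58 × (0.4330 − 0.1375) / (0.31 × 3.7) = 0.58 × 0.2576 = 0.1494

0.149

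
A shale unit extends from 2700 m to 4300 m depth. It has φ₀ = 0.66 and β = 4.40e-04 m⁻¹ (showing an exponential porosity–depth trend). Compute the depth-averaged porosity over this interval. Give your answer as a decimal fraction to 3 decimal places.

Working in km (1 km = 1000 m; β in km⁻¹ = β in m⁻¹ × 1000):
⟨φ⟩ = (1/(z₂−z₁)) ∫ φ₀ e^(−βz) dz = φ₀·(e^(−β·z₁) − e^(−β·z₂)) / (β·(z₂−z₁))
e^(−0.44×2.7) = 0.3048; e^(−0.44×4.3) = 0.1508
⟨φ⟩ = 0.66 × (0.3048 − 0.1508) / (0.44 × 1.6) = 0.66 × 0.2188 = 0.1444

0.144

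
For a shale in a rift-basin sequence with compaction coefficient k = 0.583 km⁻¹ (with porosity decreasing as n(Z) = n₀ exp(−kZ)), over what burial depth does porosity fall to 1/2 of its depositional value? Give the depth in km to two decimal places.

1.19 km

n/n₀ = 1/2 ⇒ exp(−k·Z) = 1/2 ⇒ Z = ln(2) / k
Z = 0.6931 / 0.583 = 1.189 km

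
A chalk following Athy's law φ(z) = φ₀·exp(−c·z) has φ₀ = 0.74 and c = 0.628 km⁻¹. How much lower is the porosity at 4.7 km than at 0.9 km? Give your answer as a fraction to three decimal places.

0.382

φ(0.9) = 0.74·e^(−0.628×0.9) = 0.4205
φ(4.7) = 0.74·e^(−0.628×4.7) = 0.0387
Δφ = 0.4205 − 0.0387 = 0.3818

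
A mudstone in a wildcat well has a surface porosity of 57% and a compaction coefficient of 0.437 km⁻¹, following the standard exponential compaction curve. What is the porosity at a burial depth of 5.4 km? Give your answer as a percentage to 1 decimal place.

n = n₀·exp(−k·d) = 0.57 × exp(−0.437 × 5.4) = 0.57 × exp(−2.36)
  = 0.57 × 0.0944 = 0.0538

5.4%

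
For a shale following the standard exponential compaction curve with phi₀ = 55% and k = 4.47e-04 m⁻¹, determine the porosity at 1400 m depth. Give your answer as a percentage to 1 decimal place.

29.4%

Working in km (1 km = 1000 m; k in km⁻¹ = k in m⁻¹ × 1000):
phi = phi₀·exp(−k·Z) = 0.55 × exp(−0.447 × 1.4) = 0.55 × exp(−0.6258)
  = 0.55 × 0.5348 = 0.2942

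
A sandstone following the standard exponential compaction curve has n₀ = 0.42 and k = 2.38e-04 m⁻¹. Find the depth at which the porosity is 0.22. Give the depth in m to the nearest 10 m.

Working in km (1 km = 1000 m; k in km⁻¹ = k in m⁻¹ × 1000):
Invert Athy's law: Z = ln(n₀/n) / k
Z = ln(0.42/0.22) / 0.238 = ln(1.909) / 0.238 = 0.6466 / 0.238 = 2.717 km

2720 m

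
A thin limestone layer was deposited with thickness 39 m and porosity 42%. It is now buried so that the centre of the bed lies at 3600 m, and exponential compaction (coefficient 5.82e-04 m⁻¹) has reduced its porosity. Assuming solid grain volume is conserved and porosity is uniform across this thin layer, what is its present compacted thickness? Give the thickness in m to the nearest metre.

Working in km (1 km = 1000 m; c in km⁻¹ = c in m⁻¹ × 1000):
Porosity at 3.6 km: φ = 0.42·exp(−0.582×3.6) = 0.0517
Solid-volume conservation: h(1−φ) = h₀(1−φ₀) ⇒ h = h₀·(1−φ₀)/(1−φ)
h = 0.039 × (1 − 0.42)/(1 − 0.0517) = 0.039 × 0.6116 = 0.0239 km

24 m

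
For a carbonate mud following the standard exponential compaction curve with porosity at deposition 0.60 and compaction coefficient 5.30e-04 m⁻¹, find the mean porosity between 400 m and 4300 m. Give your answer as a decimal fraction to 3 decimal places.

Working in km (1 km = 1000 m; β in km⁻¹ = β in m⁻¹ × 1000):
⟨n⟩ = (1/(Z₂−Z₁)) ∫ n₀ e^(−βZ) dZ = n₀·(e^(−β·Z₁) − e^(−β·Z₂)) / (β·(Z₂−Z₁))
e^(−0.53×0.4) = 0.8090; e^(−0.53×4.3) = 0.1024
⟨n⟩ = 0.6 × (0.8090 − 0.1024) / (0.53 × 3.9) = 0.6 × 0.3418 = 0.2051

0.205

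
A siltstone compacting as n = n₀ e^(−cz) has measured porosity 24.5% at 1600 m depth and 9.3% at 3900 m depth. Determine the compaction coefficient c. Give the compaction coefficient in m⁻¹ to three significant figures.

Working in km (1 km = 1000 m; c in km⁻¹ = c in m⁻¹ × 1000):
Athy: n(z) = n₀ e^(−cz) ⇒ n₁/n₂ = e^{c(z₂−z₁)} ⇒ c = ln(n₁/n₂)/(z₂−z₁)
c = ln(0.245/0.093) / (3.9 − 1.6) = ln(2.634) / 2.3 = 0.9687 / 2.3 = 0.4212 km⁻¹

0.000421 m⁻¹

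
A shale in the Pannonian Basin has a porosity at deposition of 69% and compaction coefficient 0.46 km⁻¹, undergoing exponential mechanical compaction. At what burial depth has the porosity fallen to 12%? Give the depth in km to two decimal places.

Invert Athy's law: d = ln(phi₀/phi) / k
d = ln(0.69/0.12) / 0.46 = ln(5.75) / 0.46 = 1.7492 / 0.46 = 3.803 km

3.80 km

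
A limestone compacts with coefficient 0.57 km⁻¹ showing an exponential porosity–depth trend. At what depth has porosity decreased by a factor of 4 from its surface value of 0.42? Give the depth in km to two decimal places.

2.43 km

φ/φ₀ = 1/4 ⇒ exp(−k·d) = 1/4 ⇒ d = ln(4) / k
d = 1.3863 / 0.57 = 2.432 km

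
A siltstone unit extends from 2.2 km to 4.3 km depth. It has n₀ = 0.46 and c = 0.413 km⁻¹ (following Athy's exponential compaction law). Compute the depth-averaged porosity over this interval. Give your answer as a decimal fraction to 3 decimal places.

⟨n⟩ = (1/(Z₂−Z₁)) ∫ n₀ e^(−cZ) dZ = n₀·(e^(−c·Z₁) − e^(−c·Z₂)) / (c·(Z₂−Z₁))
e^(−0.413×2.2) = 0.4031; e^(−0.413×4.3) = 0.1693
⟨n⟩ = 0.46 × (0.4031 − 0.1693) / (0.413 × 2.1) = 0.46 × 0.2695 = 0.1240

0.124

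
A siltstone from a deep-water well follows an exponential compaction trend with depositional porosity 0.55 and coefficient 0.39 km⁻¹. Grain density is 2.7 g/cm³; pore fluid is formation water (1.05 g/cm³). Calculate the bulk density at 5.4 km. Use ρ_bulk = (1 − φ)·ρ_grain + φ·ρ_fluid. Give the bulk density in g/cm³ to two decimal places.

Porosity at depth: n = 0.55·exp(−0.39×5.4) = 0.55×0.1217 = 0.0669
Bulk density: ρ_b = (1−n)ρ_g + n·ρ_f = 0.9331×2.7 + 0.0669×1.05
       = 2.519 + 0.070 = 2.590 g/cm³

2.59 g/cm³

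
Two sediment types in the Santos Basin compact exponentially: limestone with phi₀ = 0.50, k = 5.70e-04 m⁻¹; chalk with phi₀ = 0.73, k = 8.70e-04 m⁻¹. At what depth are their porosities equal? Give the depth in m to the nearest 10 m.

1260 m

Working in km (1 km = 1000 m; k in km⁻¹ = k in m⁻¹ × 1000):
Set phi₀ₐ e^(−kₐZ) = phi₀ᵦ e^(−kᵦZ) ⇒ ln(phi₀ₐ/phi₀ᵦ) = (kₐ − kᵦ)·Z
Z = ln(0.5/0.73) / (0.57 − 0.87) = -0.3784 / -0.3 = 1.261 km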